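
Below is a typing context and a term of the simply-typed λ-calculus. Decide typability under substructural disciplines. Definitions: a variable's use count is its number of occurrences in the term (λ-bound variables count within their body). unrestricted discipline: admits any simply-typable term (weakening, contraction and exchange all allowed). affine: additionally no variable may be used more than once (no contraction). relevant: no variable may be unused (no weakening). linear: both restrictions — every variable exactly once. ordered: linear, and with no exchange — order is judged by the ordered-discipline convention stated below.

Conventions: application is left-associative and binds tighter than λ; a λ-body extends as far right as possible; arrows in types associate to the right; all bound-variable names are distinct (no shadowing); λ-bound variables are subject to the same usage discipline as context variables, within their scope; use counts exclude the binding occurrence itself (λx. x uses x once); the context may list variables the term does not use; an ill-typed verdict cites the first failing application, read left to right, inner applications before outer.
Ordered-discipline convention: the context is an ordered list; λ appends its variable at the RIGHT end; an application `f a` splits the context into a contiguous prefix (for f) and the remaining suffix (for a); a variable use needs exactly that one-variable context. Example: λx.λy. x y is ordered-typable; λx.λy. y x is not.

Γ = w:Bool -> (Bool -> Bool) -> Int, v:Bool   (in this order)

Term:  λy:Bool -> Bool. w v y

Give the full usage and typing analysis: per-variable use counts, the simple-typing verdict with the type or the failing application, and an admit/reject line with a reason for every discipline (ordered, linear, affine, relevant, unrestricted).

usage: w: 1, v: 1, y (λ-bound): 1
left-to-right use order: w, v, y
typing: well-typed — term : (Bool -> Bool) -> Int
ordered ✓ (single-use (w, v, y), ordered derivation ok)
linear ✓ (exactly-once usage across w, v, y)
affine ✓ (at most one use each (w, v, y))
relevant ✓ (w, v, y: all used, weakening unneeded)
unrestricted ✓ (simply typable at (Bool -> Bool) -> Int; W, C, E all held)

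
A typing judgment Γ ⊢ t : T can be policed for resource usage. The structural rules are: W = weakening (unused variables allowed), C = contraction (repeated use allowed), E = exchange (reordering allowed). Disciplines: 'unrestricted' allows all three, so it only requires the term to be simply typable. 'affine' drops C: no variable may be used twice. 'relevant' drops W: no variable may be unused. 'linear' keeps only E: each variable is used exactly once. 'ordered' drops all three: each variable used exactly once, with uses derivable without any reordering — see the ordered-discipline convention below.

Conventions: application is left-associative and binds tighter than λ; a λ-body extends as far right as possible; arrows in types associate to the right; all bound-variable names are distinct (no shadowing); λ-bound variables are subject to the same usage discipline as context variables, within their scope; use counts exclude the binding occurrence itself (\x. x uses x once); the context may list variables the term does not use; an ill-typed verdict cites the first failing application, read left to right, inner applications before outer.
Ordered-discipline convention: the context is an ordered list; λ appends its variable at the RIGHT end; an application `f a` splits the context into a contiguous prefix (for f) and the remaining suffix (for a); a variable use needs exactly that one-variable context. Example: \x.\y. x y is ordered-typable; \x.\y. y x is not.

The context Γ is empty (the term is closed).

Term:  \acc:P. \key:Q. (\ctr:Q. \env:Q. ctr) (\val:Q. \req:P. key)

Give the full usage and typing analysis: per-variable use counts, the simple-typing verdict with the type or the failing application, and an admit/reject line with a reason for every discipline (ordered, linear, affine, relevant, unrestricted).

variable uses: acc (λ-bound) ×0, key (λ-bound) ×1, ctr (λ-bound) ×1, env (λ-bound) ×0, val (λ-bound) ×0, req (λ-bound) ×0
use order (left to right): ctr, key
typing: ill-typed: an argument Q -> P -> Q mismatches the expected Q
ordered: ✗ — the type mismatch rejects it
linear: ✗ — not simply typable
affine: ✗ — fails simple typing
relevant: ✗ — a type mismatch blocks all five
unrestricted: ✗ — the type mismatch rejects it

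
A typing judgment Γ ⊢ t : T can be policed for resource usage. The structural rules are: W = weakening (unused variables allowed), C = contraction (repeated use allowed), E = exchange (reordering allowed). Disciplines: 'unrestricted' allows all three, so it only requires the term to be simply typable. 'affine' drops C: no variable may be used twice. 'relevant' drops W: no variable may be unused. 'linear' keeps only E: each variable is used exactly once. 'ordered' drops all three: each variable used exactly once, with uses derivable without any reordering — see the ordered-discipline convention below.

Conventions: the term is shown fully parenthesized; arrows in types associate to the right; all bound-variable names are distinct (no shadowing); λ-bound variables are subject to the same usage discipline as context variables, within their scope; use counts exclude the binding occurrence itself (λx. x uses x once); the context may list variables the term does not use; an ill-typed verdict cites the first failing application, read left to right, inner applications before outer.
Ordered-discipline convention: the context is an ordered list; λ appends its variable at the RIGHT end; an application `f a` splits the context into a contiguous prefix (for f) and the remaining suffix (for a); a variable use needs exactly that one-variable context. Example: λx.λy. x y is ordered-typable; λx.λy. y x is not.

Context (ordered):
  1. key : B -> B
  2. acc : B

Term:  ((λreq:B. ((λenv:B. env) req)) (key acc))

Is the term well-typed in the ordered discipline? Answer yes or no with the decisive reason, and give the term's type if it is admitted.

yes — key, acc, req, env: once each, no exchange needed; term : B
use counts: key=1; acc=1; req [bound]=1; env [bound]=1
use order (left to right): env, req, key, acc
typing: well-typed at B
across the five disciplines: ordered ✓, linear ✓, affine ✓, relevant ✓, unrestricted ✓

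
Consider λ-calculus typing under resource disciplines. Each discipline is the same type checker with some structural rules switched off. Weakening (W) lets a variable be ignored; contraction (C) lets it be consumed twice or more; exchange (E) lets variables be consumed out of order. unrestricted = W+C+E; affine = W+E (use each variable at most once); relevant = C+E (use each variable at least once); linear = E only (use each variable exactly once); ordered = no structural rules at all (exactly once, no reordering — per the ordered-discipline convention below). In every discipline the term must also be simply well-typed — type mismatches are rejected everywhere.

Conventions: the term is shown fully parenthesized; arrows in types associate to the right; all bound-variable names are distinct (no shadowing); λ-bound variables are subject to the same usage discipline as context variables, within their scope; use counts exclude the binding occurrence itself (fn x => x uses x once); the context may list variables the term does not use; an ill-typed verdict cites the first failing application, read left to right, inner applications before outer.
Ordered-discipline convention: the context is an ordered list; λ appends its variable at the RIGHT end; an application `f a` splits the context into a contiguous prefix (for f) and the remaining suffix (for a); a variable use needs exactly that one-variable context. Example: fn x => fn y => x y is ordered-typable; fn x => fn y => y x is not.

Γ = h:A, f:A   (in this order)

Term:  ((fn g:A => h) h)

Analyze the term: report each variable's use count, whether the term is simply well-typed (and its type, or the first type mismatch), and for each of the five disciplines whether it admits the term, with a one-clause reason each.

counts: h ×2; f ×0; g (bound) ×0
use order (left to right): h, h
typing: ✓ — A
ordered: ✗ — h ×2 used more than once (contraction); unused: f, g — weakening required
linear: ✗ — h ×2 used more than once (contraction); unused: f, g — weakening required
affine: ✗ — h ×2 used more than once (contraction)
relevant: ✗ — unused: f, g — weakening required
unrestricted: ✓ — typability at A is all that's needed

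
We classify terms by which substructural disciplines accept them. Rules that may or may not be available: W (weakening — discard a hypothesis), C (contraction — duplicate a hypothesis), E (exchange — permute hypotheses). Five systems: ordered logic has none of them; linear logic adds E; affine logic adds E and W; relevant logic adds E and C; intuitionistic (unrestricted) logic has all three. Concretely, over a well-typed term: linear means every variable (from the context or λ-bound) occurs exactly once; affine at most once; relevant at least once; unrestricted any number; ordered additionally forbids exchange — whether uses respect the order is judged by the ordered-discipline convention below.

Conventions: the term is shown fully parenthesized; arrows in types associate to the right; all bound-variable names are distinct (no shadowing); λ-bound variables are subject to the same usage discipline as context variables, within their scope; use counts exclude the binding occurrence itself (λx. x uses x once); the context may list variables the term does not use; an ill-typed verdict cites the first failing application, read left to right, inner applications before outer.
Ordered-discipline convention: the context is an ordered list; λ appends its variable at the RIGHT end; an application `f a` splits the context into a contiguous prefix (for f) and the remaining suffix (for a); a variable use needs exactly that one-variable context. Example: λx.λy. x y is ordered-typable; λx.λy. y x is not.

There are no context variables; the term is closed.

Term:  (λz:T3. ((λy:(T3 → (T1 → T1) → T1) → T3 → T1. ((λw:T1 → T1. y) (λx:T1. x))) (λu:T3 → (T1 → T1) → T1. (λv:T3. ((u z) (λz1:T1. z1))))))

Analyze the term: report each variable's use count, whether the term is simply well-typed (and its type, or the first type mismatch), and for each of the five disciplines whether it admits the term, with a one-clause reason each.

variable uses: z (bound)=1; y (bound)=1; w (bound)=0; x (bound)=1; u (bound)=1; v (bound)=0; z1 (bound)=1
uses in reading order: y, x, u, z, z1
typing: the term checks, with type T3 → (T3 → (T1 → T1) → T1) → T3 → T1
ordered ✗ (w, v left unused)
linear ✗ (w, v left unused)
affine ✓ (no duplicate uses among z, y, w, x, u, v, z1)
relevant ✗ (w, v left unused)
unrestricted ✓ (well-typed at T3 → (T3 → (T1 → T1) → T1) → T3 → T1; no restrictions here)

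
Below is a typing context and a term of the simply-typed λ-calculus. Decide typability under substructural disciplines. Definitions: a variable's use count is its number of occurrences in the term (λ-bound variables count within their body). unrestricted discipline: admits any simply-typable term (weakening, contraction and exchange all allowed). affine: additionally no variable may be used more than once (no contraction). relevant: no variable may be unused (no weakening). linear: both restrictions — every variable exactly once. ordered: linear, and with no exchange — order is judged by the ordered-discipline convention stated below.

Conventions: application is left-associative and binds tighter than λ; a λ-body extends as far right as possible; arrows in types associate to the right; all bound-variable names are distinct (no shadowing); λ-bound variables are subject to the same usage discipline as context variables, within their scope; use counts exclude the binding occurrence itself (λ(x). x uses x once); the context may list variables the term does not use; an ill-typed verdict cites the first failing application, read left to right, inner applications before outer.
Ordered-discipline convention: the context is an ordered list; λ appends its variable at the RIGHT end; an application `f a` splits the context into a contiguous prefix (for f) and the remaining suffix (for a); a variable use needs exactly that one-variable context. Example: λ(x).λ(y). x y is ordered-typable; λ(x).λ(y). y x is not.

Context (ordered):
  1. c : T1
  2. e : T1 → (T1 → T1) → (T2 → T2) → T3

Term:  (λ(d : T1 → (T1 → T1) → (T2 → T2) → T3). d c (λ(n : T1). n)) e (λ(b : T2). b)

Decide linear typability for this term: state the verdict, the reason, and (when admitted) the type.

yes — exactly-once usage across c, e, d, n, b; term : T3
usage: c ×1; e ×1; d (bound) ×1; n (bound) ×1; b (bound) ×1
use order (left to right): d, c, n, e, b
typing: well-typed at T3
summary: ordered ✗; linear ✓; affine ✓; relevant ✓; unrestricted ✓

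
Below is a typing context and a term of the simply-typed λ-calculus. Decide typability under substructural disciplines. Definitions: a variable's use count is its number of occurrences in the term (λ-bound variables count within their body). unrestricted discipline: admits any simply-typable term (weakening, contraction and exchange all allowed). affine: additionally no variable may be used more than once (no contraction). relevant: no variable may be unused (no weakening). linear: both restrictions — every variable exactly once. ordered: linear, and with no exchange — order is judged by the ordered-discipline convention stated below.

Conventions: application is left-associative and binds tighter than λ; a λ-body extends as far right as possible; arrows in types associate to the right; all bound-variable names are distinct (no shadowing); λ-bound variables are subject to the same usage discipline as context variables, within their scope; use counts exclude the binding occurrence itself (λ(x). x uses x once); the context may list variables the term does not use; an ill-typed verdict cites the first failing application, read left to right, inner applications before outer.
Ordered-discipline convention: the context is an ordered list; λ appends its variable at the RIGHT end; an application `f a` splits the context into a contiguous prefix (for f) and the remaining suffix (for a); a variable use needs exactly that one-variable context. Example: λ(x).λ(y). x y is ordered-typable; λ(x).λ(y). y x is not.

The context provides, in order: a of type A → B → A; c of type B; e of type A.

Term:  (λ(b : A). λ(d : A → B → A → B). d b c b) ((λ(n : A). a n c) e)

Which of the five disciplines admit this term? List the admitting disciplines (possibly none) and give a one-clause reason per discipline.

accepted by: relevant, unrestricted
usage: a ×1, c ×2, e ×1, b (λ-bound) ×2, d (λ-bound) ×1, n (λ-bound) ×1
use order (left to right): d, b, c, b, a, n, c, e
typing: well-typed at (A → B → A → B) → B
ordered: ✗ — uses contraction: c ×2, b ×2
linear: ✗ — uses contraction: c ×2, b ×2
affine: ✗ — uses contraction: c ×2, b ×2
relevant: ✓ — a, c, e, b, d, n: all used, weakening unneeded
unrestricted: ✓ — simply typable at (A → B → A → B) → B; W, C, E all held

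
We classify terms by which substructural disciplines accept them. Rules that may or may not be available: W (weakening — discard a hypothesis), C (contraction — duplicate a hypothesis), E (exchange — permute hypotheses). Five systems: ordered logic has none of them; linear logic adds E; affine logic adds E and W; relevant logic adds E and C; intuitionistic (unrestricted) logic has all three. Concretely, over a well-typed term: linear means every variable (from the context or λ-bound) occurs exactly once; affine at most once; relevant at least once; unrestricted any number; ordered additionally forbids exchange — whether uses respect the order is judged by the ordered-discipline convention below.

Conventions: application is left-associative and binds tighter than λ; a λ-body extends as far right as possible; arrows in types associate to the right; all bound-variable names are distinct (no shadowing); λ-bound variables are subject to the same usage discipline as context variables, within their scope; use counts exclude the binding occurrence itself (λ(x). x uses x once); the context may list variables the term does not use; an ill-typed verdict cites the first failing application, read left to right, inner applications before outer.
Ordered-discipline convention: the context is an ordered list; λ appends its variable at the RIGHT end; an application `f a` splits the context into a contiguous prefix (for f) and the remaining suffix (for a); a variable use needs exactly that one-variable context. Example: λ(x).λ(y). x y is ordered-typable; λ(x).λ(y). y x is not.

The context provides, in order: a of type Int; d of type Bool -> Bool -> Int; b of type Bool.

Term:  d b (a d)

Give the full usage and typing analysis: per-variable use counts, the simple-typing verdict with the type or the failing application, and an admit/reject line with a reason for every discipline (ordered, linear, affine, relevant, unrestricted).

usage: a=1; d=2; b=1
left-to-right use order: d, b, a, d
typing: ill-typed: can't apply a value of type Int
ordered: ✗ — a type mismatch blocks all five
linear: ✗ — the type mismatch rejects it
affine: ✗ — not simply typable
relevant: ✗ — fails simple typing
unrestricted: ✗ — a type mismatch blocks all five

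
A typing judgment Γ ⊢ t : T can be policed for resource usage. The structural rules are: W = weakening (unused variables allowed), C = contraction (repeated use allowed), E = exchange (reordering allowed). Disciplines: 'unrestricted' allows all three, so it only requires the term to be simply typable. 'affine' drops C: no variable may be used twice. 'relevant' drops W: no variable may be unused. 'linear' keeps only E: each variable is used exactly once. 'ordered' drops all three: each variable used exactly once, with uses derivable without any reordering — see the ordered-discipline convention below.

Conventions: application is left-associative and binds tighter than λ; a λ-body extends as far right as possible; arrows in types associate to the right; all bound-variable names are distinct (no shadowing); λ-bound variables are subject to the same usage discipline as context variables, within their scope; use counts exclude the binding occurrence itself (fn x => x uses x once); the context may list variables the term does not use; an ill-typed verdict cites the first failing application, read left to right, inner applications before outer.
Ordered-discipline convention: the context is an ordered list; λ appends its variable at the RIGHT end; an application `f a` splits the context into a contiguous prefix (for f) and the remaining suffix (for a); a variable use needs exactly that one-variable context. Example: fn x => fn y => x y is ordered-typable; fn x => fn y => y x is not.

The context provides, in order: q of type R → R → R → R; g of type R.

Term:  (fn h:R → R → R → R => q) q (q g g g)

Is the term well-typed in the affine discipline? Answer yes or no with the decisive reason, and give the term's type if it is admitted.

no — q ×3, g ×3 used more than once (contraction)
counts: q=3; g=3; h (bound)=0
use order (left to right): q, q, q, g, g, g
typing: well-typed — term : R → R → R
across the five disciplines: ordered ✗ · linear ✗ · affine ✗ · relevant ✗ · unrestricted ✓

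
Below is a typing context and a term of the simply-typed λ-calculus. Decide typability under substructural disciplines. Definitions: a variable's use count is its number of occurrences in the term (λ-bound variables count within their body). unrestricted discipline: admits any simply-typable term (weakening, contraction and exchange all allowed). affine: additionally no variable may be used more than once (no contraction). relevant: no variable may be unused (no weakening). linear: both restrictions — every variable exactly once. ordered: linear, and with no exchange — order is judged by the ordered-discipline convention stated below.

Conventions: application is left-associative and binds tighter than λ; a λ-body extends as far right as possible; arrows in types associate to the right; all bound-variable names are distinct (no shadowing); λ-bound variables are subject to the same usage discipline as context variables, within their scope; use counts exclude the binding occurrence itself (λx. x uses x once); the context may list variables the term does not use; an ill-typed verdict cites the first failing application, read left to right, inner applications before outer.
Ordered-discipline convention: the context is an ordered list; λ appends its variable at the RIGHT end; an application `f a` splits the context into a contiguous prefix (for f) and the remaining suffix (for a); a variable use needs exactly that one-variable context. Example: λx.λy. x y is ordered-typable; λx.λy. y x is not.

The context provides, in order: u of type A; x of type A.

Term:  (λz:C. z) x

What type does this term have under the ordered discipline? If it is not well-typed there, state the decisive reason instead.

not well-typed under ordered — the type mismatch rejects it
variable uses: u: 0; x: 1; z [bound]: 1
use order (left to right): z, x
typing: ill-typed: an application expects C but receives A
summary: ordered ✗, linear ✗, affine ✗, relevant ✗, unrestricted ✗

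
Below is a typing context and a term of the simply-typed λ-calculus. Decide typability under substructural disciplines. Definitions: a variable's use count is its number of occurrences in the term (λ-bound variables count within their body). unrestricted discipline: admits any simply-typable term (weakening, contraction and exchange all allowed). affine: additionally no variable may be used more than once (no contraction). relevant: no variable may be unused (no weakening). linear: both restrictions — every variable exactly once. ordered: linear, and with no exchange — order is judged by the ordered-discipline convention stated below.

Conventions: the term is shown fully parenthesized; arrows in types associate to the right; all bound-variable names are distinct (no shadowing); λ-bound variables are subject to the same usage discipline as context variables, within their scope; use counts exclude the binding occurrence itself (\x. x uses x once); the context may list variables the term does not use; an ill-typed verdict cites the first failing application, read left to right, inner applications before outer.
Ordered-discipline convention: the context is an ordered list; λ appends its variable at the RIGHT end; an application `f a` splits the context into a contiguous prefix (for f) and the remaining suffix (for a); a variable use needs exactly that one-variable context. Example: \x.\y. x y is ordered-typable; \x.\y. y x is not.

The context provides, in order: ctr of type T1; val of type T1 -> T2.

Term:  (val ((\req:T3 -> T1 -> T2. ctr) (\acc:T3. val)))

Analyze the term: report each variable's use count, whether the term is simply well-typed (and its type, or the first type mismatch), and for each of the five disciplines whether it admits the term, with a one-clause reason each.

counts: ctr=1; val=2; req (λ-bound)=0; acc (λ-bound)=0
left-to-right use order: val, ctr, val
typing: ✓ — T2
ordered ✗ (repeated use of val ×2; unused: req, acc — weakening required)
linear ✗ (repeated use of val ×2; unused: req, acc — weakening required)
affine ✗ (repeated use of val ×2)
relevant ✗ (unused: req, acc — weakening required)
unrestricted ✓ (type-checks (T2) and nothing is barred)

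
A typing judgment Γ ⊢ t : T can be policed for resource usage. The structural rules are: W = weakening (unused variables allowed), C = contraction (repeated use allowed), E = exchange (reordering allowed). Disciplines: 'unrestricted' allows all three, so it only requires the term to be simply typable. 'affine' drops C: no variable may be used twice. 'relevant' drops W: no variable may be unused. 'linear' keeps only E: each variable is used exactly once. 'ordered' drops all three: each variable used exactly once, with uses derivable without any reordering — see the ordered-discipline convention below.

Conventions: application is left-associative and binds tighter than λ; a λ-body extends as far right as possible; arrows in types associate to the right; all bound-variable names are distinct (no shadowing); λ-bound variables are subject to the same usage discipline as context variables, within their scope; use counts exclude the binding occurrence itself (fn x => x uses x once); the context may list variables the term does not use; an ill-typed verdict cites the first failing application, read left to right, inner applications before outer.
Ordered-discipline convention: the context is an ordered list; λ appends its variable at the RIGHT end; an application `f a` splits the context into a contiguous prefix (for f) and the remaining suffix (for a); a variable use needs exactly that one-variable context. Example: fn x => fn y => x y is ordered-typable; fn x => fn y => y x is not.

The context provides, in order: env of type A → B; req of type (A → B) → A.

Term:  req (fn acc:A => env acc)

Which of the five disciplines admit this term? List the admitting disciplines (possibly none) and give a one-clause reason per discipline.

admitted in: linear, affine, relevant, unrestricted
usage: env=1, req=1, acc (λ-bound)=1
left-to-right use order: req, env, acc
typing: well-typed — term : A
ordered: ✗, no contiguous prefix/suffix split fits req, env, acc
linear: ✓, each of env, req, acc used exactly once
affine: ✓, at most one use each (env, req, acc)
relevant: ✓, at least one use each (env, req, acc)
unrestricted: ✓, well-typed at A; no restrictions here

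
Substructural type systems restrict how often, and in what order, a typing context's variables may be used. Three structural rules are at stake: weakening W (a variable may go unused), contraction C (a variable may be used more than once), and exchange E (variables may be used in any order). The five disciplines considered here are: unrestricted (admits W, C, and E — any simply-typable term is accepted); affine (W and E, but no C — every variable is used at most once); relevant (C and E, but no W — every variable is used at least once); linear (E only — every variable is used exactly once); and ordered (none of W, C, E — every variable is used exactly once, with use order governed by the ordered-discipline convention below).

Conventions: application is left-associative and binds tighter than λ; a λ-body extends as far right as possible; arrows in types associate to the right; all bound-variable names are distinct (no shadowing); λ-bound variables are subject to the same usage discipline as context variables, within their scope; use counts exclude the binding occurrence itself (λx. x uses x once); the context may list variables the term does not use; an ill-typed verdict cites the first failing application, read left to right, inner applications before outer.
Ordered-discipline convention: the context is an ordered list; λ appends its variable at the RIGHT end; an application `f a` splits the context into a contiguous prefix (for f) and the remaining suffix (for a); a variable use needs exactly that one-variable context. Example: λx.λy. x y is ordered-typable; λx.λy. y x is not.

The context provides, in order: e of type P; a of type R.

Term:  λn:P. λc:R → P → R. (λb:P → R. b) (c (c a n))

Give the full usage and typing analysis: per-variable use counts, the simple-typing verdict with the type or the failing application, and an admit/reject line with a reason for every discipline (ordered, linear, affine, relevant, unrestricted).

variable uses: e: 0×, a: 1×, n (bound): 1×, c (bound): 2×, b (bound): 1×
use order (left to right): b, c, c, a, n
typing: the term checks, with type P → (R → P → R) → P → R
ordered: ✗ — repeated use of c ×2; e never used (weakening)
linear: ✗ — repeated use of c ×2; e never used (weakening)
affine: ✗ — repeated use of c ×2
relevant: ✗ — e never used (weakening)
unrestricted: ✓ — typability at P → (R → P → R) → P → R is all that's needed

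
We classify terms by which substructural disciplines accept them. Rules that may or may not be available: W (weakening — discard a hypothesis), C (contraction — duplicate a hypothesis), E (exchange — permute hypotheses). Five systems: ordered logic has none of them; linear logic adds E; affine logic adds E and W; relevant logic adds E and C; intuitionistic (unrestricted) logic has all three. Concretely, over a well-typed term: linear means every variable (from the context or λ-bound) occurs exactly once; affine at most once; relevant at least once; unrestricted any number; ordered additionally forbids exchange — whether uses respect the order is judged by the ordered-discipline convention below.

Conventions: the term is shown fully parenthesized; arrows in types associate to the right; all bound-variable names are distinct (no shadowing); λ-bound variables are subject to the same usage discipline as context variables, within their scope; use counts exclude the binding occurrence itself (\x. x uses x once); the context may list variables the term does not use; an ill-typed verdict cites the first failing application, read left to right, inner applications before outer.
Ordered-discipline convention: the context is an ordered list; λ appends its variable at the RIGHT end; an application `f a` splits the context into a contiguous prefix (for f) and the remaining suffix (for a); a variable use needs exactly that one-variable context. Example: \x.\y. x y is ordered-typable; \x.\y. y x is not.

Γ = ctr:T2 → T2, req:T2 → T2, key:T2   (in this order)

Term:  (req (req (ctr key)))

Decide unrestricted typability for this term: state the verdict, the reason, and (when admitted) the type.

yes — simply typable at T2; W, C, E all held; term : T2
counts: ctr=1, req=2, key=1
order of uses: req, req, ctr, key
typing: well-typed at T2
across the five disciplines: ordered ✗; linear ✗; affine ✗; relevant ✓; unrestricted ✓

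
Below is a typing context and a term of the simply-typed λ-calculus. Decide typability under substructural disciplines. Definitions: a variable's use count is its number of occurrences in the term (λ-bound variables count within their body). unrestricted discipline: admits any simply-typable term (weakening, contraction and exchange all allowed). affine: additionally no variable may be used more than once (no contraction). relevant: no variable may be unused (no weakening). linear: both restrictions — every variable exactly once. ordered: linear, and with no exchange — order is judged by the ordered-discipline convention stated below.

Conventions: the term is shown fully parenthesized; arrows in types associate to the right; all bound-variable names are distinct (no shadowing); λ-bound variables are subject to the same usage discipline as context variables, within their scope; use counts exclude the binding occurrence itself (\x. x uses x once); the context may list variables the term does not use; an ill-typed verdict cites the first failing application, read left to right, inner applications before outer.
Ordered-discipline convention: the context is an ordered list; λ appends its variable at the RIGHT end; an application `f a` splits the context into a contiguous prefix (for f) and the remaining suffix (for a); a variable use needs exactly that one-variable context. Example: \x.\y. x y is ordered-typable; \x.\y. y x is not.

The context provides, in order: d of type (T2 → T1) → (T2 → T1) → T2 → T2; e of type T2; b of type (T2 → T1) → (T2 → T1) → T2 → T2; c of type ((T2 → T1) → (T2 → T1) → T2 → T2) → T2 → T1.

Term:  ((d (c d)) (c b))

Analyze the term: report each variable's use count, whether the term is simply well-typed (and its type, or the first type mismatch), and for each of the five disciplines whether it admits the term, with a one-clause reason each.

use counts: d ×2; e ×0; b ×1; c ×2
order of uses: d, c, d, c, b
typing: well-typed at T2 → T2
ordered: ✗ — d ×2, c ×2 used more than once (contraction); needs weakening: e unused
linear: ✗ — d ×2, c ×2 used more than once (contraction); needs weakening: e unused
affine: ✗ — d ×2, c ×2 used more than once (contraction)
relevant: ✗ — needs weakening: e unused
unrestricted: ✓ — typability at T2 → T2 is all that's needed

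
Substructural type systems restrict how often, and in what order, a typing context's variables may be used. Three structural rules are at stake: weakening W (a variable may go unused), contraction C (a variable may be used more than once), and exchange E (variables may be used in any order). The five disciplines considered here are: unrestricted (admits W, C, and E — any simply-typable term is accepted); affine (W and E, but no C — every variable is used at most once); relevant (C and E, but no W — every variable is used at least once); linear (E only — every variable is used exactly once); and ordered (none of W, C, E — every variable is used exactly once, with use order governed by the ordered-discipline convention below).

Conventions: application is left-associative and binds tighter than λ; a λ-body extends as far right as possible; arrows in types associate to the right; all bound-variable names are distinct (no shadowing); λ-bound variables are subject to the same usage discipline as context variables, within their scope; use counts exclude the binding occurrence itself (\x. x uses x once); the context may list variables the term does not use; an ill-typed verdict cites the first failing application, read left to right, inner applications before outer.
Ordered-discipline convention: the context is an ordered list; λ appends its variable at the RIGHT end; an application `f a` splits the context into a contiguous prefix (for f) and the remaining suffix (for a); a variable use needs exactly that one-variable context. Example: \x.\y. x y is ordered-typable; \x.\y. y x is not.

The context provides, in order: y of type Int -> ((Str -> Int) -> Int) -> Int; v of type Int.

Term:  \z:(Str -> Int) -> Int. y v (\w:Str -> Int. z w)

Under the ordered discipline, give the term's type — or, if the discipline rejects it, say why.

term : ((Str -> Int) -> Int) -> Int
use counts: y: 1; v: 1; z (λ-bound): 1; w (λ-bound): 1
use order (left to right): y, v, z, w
typing: well-typed at ((Str -> Int) -> Int) -> Int
summary: ordered ✓ · linear ✓ · affine ✓ · relevant ✓ · unrestricted ✓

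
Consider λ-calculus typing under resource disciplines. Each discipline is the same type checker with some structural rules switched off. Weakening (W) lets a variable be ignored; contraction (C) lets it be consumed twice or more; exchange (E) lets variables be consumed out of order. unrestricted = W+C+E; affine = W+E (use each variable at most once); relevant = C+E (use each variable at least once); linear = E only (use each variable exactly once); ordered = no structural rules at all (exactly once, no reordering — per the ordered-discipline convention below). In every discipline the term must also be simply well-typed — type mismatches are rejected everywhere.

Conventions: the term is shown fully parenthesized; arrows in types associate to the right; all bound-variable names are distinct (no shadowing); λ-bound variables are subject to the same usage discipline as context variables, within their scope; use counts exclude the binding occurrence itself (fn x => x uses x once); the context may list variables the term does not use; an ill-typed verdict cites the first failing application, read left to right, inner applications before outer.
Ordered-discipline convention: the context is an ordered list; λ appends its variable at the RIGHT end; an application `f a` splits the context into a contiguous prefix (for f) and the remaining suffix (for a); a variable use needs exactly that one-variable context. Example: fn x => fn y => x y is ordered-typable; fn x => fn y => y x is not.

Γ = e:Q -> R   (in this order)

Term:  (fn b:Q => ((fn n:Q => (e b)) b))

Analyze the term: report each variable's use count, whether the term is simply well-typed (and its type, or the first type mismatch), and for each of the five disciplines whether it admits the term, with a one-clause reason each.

variable uses: e ×1; b [bound] ×2; n [bound] ×0
left-to-right use order: e, b, b
typing: the term checks, with type Q -> R
ordered: ✗, b ×2 used more than once (contraction); needs weakening: n unused
linear: ✗, b ×2 used more than once (contraction); needs weakening: n unused
affine: ✗, b ×2 used more than once (contraction)
relevant: ✗, needs weakening: n unused
unrestricted: ✓, well-typed at Q -> R; no restrictions here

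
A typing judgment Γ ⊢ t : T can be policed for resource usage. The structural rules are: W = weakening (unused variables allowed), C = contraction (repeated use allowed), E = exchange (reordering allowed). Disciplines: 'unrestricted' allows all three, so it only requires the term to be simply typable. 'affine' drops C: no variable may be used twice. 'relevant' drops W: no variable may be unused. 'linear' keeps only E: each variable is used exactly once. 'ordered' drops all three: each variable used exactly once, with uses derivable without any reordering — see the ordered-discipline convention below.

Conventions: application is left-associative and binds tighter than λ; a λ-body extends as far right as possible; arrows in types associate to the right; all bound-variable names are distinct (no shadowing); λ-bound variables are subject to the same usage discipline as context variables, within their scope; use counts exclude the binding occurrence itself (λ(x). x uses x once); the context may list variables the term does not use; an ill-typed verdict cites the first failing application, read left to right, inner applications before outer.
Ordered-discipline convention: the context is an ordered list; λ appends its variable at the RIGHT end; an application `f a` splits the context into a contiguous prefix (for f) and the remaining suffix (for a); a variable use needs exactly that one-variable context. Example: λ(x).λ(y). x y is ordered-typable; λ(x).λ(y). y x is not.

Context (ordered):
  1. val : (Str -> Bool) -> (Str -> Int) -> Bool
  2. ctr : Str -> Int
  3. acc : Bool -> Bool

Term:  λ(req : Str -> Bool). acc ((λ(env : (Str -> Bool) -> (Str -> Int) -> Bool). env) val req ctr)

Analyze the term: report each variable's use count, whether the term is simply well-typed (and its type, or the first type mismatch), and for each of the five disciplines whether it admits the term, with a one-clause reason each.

variable uses: val ×1; ctr ×1; acc ×1; req (λ-bound) ×1; env (λ-bound) ×1
use order (left to right): acc, env, val, req, ctr
typing: the term checks, with type (Str -> Bool) -> Bool
ordered: ✗, no ordered split (uses run acc, env, val, req, ctr)
linear: ✓, val, ctr, acc, req, env: one use apiece
affine: ✓, at most one use each (val, ctr, acc, req, env)
relevant: ✓, every one of val, ctr, acc, req, env appears
unrestricted: ✓, well-typed at (Str -> Bool) -> Bool; no restrictions here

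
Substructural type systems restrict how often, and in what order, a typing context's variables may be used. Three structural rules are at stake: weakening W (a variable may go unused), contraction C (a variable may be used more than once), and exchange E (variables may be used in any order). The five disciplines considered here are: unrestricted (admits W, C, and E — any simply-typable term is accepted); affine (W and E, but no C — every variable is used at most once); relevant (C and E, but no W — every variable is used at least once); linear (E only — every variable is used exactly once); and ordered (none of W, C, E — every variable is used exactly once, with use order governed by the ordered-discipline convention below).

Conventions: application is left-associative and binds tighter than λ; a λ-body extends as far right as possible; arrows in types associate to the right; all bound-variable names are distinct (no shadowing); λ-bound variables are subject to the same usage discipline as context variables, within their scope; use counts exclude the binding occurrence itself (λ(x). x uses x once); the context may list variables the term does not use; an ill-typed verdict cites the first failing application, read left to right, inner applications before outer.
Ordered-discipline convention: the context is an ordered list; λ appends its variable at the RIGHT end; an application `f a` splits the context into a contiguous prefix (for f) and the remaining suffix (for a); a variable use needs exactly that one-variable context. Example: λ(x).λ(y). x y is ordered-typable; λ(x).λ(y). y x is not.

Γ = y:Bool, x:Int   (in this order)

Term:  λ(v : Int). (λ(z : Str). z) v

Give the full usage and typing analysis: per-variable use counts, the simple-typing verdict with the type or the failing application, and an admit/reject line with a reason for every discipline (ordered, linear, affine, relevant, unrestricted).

usage: y: 0, x: 0, v (λ-bound): 1, z (λ-bound): 1
order of uses: z, v
typing: ill-typed: argument of type Int where Str is required
ordered: ✗ — not simply typable
linear: ✗ — fails simple typing
affine: ✗ — a type mismatch blocks all five
relevant: ✗ — the type mismatch rejects it
unrestricted: ✗ — not simply typable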